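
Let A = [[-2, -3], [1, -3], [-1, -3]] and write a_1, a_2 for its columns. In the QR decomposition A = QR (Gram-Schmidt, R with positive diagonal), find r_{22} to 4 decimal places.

r_{22} = 4.5826

a_1 = (-2, 1, -1); ‖a_1‖ = 2.4495, so e_1 = (-0.8165, 0.4082, -0.4082).
e_1·a_2 = (-0.8165)·(-3) + 0.4082·(-3) + (-0.4082)·(-3) = 2.4495.
u_2 = a_2 − 2.4495·e_1 = (-1.0000, -4.0000, -2.0000).
r_{22} = ‖u_2‖ = 4.5826.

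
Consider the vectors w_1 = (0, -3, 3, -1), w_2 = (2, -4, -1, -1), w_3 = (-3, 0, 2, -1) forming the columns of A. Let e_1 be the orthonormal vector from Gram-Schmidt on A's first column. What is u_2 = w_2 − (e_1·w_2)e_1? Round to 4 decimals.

u_2 = (2.0000, -2.4211, -2.5789, -0.4737)

w_1 = (0, -3, 3, -1); ‖w_1‖ = 4.3589, so e_1 = (0.0000, -0.6882, 0.6882, -0.2294).
e_1·w_2 = 0.0000·2 + (-0.6882)·(-4) + 0.6882·(-1) + (-0.2294)·(-1) = 2.2942.
u_2 = w_2 − 2.2942·e_1 = (2.0000, -2.4211, -2.5789, -0.4737).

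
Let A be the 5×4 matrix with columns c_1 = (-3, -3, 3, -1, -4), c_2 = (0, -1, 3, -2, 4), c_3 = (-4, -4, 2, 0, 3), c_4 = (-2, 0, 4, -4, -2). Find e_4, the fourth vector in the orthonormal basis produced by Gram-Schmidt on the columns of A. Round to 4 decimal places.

c_1 = (-3, -3, 3, -1, -4); ‖c_1‖ = 6.6332, so e_1 = (-0.4523, -0.4523, 0.4523, -0.1508, -0.6030).
e_1·c_2 = (-0.4523)·0 + (-0.4523)·(-1) + 0.4523·3 + (-0.1508)·(-2) + (-0.6030)·4 = -0.3015.
u_2 = c_2 + 0.3015·e_1 = (-0.1364, -1.1364, 3.1364, -2.0455, 3.8182).
‖u_2‖ = 5.4689, so e_2 = (-0.0249, -0.2078, 0.5735, -0.3740, 0.6982).
e_1·c_3 = (-0.4523)·(-4) + (-0.4523)·(-4) + 0.4523·2 + (-0.1508)·0 + (-0.6030)·3 = 2.7136; e_2·c_3 = (-0.0249)·(-4) + (-0.2078)·(-4) + 0.5735·2 + (-0.3740)·0 + 0.6982·3 = 4.1723.
u_3 = c_3 − 2.7136·e_1 − 4.1723·e_2 = (-2.6687, -1.9058, -1.6201, 1.9696, 1.7234).
‖u_3‖ = 4.4976, so e_3 = (-0.5934, -0.4237, -0.3602, 0.4379, 0.3832).
e_1·c_4 = (-0.4523)·(-2) + (-0.4523)·0 + 0.4523·4 + (-0.1508)·(-4) + (-0.6030)·(-2) = 4.5227; e_2·c_4 = (-0.0249)·(-2) + (-0.2078)·0 + 0.5735·4 + (-0.3740)·(-4) + 0.6982·(-2) = 2.4436; e_3·c_4 = (-0.5934)·(-2) + (-0.4237)·0 + (-0.3602)·4 + 0.4379·(-4) + 0.3832·(-2) = -2.7722.
u_4 = c_4 − 4.5227·e_1 − 2.4436·e_2 + 2.7722·e_3 = (-1.5385, 1.3785, -0.4454, -1.1902, 0.0835).
‖u_4‖ = 2.4268, so e_4 = (-0.6340, 0.5680, -0.1835, -0.4905, 0.0344).

e_4 = (-0.6340, 0.5680, -0.1835, -0.4905, 0.0344)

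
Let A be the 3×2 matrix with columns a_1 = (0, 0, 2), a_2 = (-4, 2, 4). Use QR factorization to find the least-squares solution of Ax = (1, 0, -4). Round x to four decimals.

x = (-1.6000, -0.2000)

e_1 = a_1/‖a_1‖ = (0, 0, 2)/2.0000 = (0.0000, 0.0000, 1.0000).
r_{12} = e_1·a_2 = 4.0000.
u_2 = a_2 − 4.0000·e_1 = (-4.0000, 2.0000, 0.0000).
‖u_2‖ = 4.4721, so e_2 = (-0.8944, 0.4472, 0.0000).
Qᵀb = (-4.0000, -0.8944).
Back-substitute: x_2 = -0.8944/4.4721 = -0.2000.
x_1 = (-4.0000 − 4.0000·(-0.2000))/2.0000 = -1.6000.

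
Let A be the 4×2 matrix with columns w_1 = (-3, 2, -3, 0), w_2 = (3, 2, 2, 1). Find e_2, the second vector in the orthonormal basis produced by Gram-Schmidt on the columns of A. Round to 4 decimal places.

e_2 = (0.4243, 0.8485, 0.1414, 0.2828)

w_1 = (-3, 2, -3, 0); ‖w_1‖ = 4.6904, so e_1 = (-0.6396, 0.4264, -0.6396, 0.0000).
e_1·w_2 = (-0.6396)·3 + 0.4264·2 + (-0.6396)·2 + 0.0000·1 = -2.3452.
u_2 = w_2 + 2.3452·e_1 = (1.5000, 3.0000, 0.5000, 1.0000).
‖u_2‖ = 3.5355, so e_2 = (0.4243, 0.8485, 0.1414, 0.2828).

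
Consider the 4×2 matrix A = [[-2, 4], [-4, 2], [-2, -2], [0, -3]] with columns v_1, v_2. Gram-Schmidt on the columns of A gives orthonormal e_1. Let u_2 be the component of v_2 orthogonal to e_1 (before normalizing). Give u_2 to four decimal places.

u_2 = (3.0000, 0.0000, -3.0000, -3.0000)

v_1 = (-2, -4, -2, 0); ‖v_1‖ = 4.8990, so e_1 = (-0.4082, -0.8165, -0.4082, 0.0000).
e_1·v_2 = (-0.4082)·4 + (-0.8165)·2 + (-0.4082)·(-2) + 0.0000·(-3) = -2.4495.
u_2 = v_2 + 2.4495·e_1 = (3.0000, 0.0000, -3.0000, -3.0000).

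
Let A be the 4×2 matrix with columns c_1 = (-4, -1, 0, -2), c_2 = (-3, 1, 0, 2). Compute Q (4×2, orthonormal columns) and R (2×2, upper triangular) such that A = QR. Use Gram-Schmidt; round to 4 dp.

Q = [[-0.8729, -0.4880], [-0.2182, 0.3904], [0.0000, 0.0000], [-0.4364, 0.7807]], R = [[4.5826, 1.5275], [0.0000, 3.4157]]

c_1 = (-4, -1, 0, -2); ‖c_1‖ = 4.5826, so e_1 = (-0.8729, -0.2182, 0.0000, -0.4364).
e_1·c_2 = (-0.8729)·(-3) + (-0.2182)·1 + 0.0000·0 + (-0.4364)·2 = 1.5275.
u_2 = c_2 − 1.5275·e_1 = (-1.6667, 1.3333, 0.0000, 2.6667).
‖u_2‖ = 3.4157, so e_2 = (-0.4880, 0.3904, 0.0000, 0.7807).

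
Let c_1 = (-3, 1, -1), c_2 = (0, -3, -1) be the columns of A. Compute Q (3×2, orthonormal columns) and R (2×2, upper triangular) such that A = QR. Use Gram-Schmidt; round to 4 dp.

Q = [[-0.9045, -0.1757], [0.3015, -0.9078], [-0.3015, -0.3807]], R = [[3.3166, -0.6030], [0.0000, 3.1042]]

q_1 = c_1/‖c_1‖ = (-3, 1, -1)/3.3166 = (-0.9045, 0.3015, -0.3015).
r_{12} = q_1·c_2 = -0.6030.
u_2 = c_2 + 0.6030·q_1 = (-0.5455, -2.8182, -1.1818).
‖u_2‖ = 3.1042, so q_2 = (-0.1757, -0.9078, -0.3807).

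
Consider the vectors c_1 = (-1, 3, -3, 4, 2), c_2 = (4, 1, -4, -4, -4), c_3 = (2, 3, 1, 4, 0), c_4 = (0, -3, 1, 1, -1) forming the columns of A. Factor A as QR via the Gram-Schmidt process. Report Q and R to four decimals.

c_1 = (-1, 3, -3, 4, 2); ‖c_1‖ = 6.2450, so q_1 = (-0.1601, 0.4804, -0.4804, 0.6405, 0.3203).
q_1·c_2 = (-0.1601)·4 + 0.4804·1 + (-0.4804)·(-4) + 0.6405·(-4) + 0.3203·(-4) = -2.0817.
u_2 = c_2 + 2.0817·q_1 = (3.6667, 2.0000, -5.0000, -2.6667, -3.3333).
‖u_2‖ = 7.7889, so q_2 = (0.4708, 0.2568, -0.6419, -0.3424, -0.4280).
q_1·c_3 = (-0.1601)·2 + 0.4804·3 + (-0.4804)·1 + 0.6405·4 + 0.3203·0 = 3.2026; q_2·c_3 = 0.4708·2 + 0.2568·3 + (-0.6419)·1 + (-0.3424)·4 + (-0.4280)·0 = -0.2996.
u_3 = c_3 − 3.2026·q_1 + 0.2996·q_2 = (2.6538, 1.5385, 2.3462, 1.8462, -1.1538).
‖u_3‖ = 4.4333, so q_3 = (0.5986, 0.3470, 0.5292, 0.4164, -0.2603).
q_1·c_4 = (-0.1601)·0 + 0.4804·(-3) + (-0.4804)·1 + 0.6405·1 + 0.3203·(-1) = -1.6013; q_2·c_4 = 0.4708·0 + 0.2568·(-3) + (-0.6419)·1 + (-0.3424)·1 + (-0.4280)·(-1) = -1.3267; q_3·c_4 = 0.5986·0 + 0.3470·(-3) + 0.5292·1 + 0.4164·1 + (-0.2603)·(-1) = 0.1648.
u_4 = c_4 + 1.6013·q_1 + 1.3267·q_2 − 0.1648·q_3 = (0.2695, -1.9473, -0.7081, 1.5028, -1.0120).
‖u_4‖ = 2.7656, so q_4 = (0.0974, -0.7041, -0.2560, 0.5434, -0.3659).

Q = [[-0.1601, 0.4708, 0.5986, 0.0974], [0.4804, 0.2568, 0.3470, -0.7041], [-0.4804, -0.6419, 0.5292, -0.2560], [0.6405, -0.3424, 0.4164, 0.5434], [0.3203, -0.4280, -0.2603, -0.3659]], R = [[6.2450, -2.0817, 3.2026, -1.6013], [0.0000, 7.7889, -0.2996, -1.3267], [0.0000, 0.0000, 4.4333, 0.1648], [0.0000, 0.0000, 0.0000, 2.7656]]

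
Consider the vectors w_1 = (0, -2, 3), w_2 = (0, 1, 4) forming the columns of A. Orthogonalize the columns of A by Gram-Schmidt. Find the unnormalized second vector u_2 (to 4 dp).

u_2 = (0.0000, 2.5385, 1.6923)

q_1 = w_1/‖w_1‖ = (0, -2, 3)/3.6056 = (0.0000, -0.5547, 0.8321).
r_{12} = q_1·w_2 = 2.7735.
u_2 = w_2 − 2.7735·q_1 = (0.0000, 2.5385, 1.6923).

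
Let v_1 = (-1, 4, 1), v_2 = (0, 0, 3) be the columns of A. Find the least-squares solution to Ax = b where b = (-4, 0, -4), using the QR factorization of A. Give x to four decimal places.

q_1 = v_1/‖v_1‖ = (-1, 4, 1)/4.2426 = (-0.2357, 0.9428, 0.2357).
r_{12} = q_1·v_2 = 0.7071.
u_2 = v_2 − 0.7071·q_1 = (0.1667, -0.6667, 2.8333).
‖u_2‖ = 2.9155, so q_2 = (0.0572, -0.2287, 0.9718).
Qᵀb = (0.0000, -4.1160).
Back-substitute: x_2 = -4.1160/2.9155 = -1.4118.
x_1 = (0.0000 − 0.7071·(-1.4118))/4.2426 = 0.2353.

x = (0.2353, -1.4118)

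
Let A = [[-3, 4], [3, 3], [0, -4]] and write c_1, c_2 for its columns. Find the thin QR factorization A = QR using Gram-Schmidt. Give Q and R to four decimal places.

c_1 = (-3, 3, 0); ‖c_1‖ = 4.2426, so e_1 = (-0.7071, 0.7071, 0.0000).
e_1·c_2 = (-0.7071)·4 + 0.7071·3 + 0.0000·(-4) = -0.7071.
u_2 = c_2 + 0.7071·e_1 = (3.5000, 3.5000, -4.0000).
‖u_2‖ = 6.3640, so e_2 = (0.5500, 0.5500, -0.6285).

Q = [[-0.7071, 0.5500], [0.7071, 0.5500], [0.0000, -0.6285]], R = [[4.2426, -0.7071], [0.0000, 6.3640]]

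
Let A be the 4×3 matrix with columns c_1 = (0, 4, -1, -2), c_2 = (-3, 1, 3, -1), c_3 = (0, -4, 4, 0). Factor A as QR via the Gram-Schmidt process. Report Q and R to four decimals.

c_1 = (0, 4, -1, -2); ‖c_1‖ = 4.5826, so e_1 = (0.0000, 0.8729, -0.2182, -0.4364).
e_1·c_2 = 0.0000·(-3) + 0.8729·1 + (-0.2182)·3 + (-0.4364)·(-1) = 0.6547.
u_2 = c_2 − 0.6547·e_1 = (-3.0000, 0.4286, 3.1429, -0.7143).
‖u_2‖ = 4.4240, so e_2 = (-0.6781, 0.0969, 0.7104, -0.1615).
e_1·c_3 = 0.0000·0 + 0.8729·(-4) + (-0.2182)·4 + (-0.4364)·0 = -4.3644; e_2·c_3 = (-0.6781)·0 + 0.0969·(-4) + 0.7104·4 + (-0.1615)·0 = 2.4542.
u_3 = c_3 + 4.3644·e_1 − 2.4542·e_2 = (1.6642, -0.4282, 1.3041, -1.5085).
‖u_3‖ = 2.6324, so e_3 = (0.6322, -0.1627, 0.4954, -0.5731).

Q = [[0.0000, -0.6781, 0.6322], [0.8729, 0.0969, -0.1627], [-0.2182, 0.7104, 0.4954], [-0.4364, -0.1615, -0.5731]], R = [[4.5826, 0.6547, -4.3644], [0.0000, 4.4240, 2.4542], [0.0000, 0.0000, 2.6324]]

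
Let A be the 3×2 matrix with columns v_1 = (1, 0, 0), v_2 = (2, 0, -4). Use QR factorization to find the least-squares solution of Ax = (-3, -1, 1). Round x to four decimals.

x = (-2.5000, -0.2500)

v_1 = (1, 0, 0); ‖v_1‖ = 1.0000, so e_1 = (1.0000, 0.0000, 0.0000).
e_1·v_2 = 1.0000·2 + 0.0000·0 + 0.0000·(-4) = 2.0000.
u_2 = v_2 − 2.0000·e_1 = (0.0000, 0.0000, -4.0000).
‖u_2‖ = 4.0000, so e_2 = (0.0000, 0.0000, -1.0000).
Qᵀb = (-3.0000, -1.0000).
Back-substitute: x_2 = -1.0000/4.0000 = -0.2500.
x_1 = (-3.0000 − 2.0000·(-0.2500))/1.0000 = -2.5000.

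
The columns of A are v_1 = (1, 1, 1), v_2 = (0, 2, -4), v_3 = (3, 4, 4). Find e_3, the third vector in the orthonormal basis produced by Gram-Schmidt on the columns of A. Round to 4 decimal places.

e_3 = (-0.8018, 0.5345, 0.2673)

v_1 = (1, 1, 1); ‖v_1‖ = 1.7321, so e_1 = (0.5774, 0.5774, 0.5774).
e_1·v_2 = 0.5774·0 + 0.5774·2 + 0.5774·(-4) = -1.1547.
u_2 = v_2 + 1.1547·e_1 = (0.6667, 2.6667, -3.3333).
‖u_2‖ = 4.3205, so e_2 = (0.1543, 0.6172, -0.7715).
e_1·v_3 = 0.5774·3 + 0.5774·4 + 0.5774·4 = 6.3509; e_2·v_3 = 0.1543·3 + 0.6172·4 + (-0.7715)·4 = -0.1543.
u_3 = v_3 − 6.3509·e_1 + 0.1543·e_2 = (-0.6429, 0.4286, 0.2143).
‖u_3‖ = 0.8018, so e_3 = (-0.8018, 0.5345, 0.2673).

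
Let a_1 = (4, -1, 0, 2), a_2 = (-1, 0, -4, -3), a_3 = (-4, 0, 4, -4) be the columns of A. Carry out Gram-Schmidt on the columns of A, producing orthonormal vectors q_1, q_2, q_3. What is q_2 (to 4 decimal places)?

a_1 = (4, -1, 0, 2); ‖a_1‖ = 4.5826, so q_1 = (0.8729, -0.2182, 0.0000, 0.4364).
q_1·a_2 = 0.8729·(-1) + (-0.2182)·0 + 0.0000·(-4) + 0.4364·(-3) = -2.1822.
u_2 = a_2 + 2.1822·q_1 = (0.9048, -0.4762, -4.0000, -2.0476).
‖u_2‖ = 4.6085, so q_2 = (0.1963, -0.1033, -0.8680, -0.4443).

q_2 = (0.1963, -0.1033, -0.8680, -0.4443)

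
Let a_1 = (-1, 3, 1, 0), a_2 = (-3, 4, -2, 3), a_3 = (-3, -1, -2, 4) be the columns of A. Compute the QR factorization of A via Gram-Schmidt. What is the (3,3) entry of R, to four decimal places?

r_{33} = 2.3499

a_1 = (-1, 3, 1, 0); ‖a_1‖ = 3.3166, so e_1 = (-0.3015, 0.9045, 0.3015, 0.0000).
e_1·a_2 = (-0.3015)·(-3) + 0.9045·4 + 0.3015·(-2) + 0.0000·3 = 3.9196.
u_2 = a_2 − 3.9196·e_1 = (-1.8182, 0.4545, -3.1818, 3.0000).
‖u_2‖ = 4.7578, so e_2 = (-0.3822, 0.0955, -0.6688, 0.6305).
e_1·a_3 = (-0.3015)·(-3) + 0.9045·(-1) + 0.3015·(-2) + 0.0000·4 = -0.6030; e_2·a_3 = (-0.3822)·(-3) + 0.0955·(-1) + (-0.6688)·(-2) + 0.6305·4 = 4.9106.
u_3 = a_3 + 0.6030·e_1 − 4.9106·e_2 = (-1.3052, -0.9237, 1.4659, 0.9036).
r_{33} = ‖u_3‖ = 2.3499.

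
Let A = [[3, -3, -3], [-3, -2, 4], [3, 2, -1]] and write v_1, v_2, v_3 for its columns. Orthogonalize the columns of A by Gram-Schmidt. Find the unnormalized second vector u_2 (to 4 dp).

e_1 = v_1/‖v_1‖ = (3, -3, 3)/5.1962 = (0.5774, -0.5774, 0.5774).
r_{12} = e_1·v_2 = 0.5774.
u_2 = v_2 − 0.5774·e_1 = (-3.3333, -1.6667, 1.6667).

u_2 = (-3.3333, -1.6667, 1.6667)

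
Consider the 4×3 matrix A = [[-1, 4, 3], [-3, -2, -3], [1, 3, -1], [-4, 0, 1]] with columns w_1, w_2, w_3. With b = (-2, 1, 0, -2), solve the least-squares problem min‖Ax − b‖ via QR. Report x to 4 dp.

w_1 = (-1, -3, 1, -4); ‖w_1‖ = 5.1962, so e_1 = (-0.1925, -0.5774, 0.1925, -0.7698).
e_1·w_2 = (-0.1925)·4 + (-0.5774)·(-2) + 0.1925·3 + (-0.7698)·0 = 0.9623.
u_2 = w_2 − 0.9623·e_1 = (4.1852, -1.4444, 2.8148, 0.7407).
‖u_2‖ = 5.2985, so e_2 = (0.7899, -0.2726, 0.5312, 0.1398).
e_1·w_3 = (-0.1925)·3 + (-0.5774)·(-3) + 0.1925·(-1) + (-0.7698)·1 = 0.1925; e_2·w_3 = 0.7899·3 + (-0.2726)·(-3) + 0.5312·(-1) + 0.1398·1 = 2.7960.
u_3 = w_3 − 0.1925·e_1 − 2.7960·e_2 = (0.8285, -2.1266, -2.5224, 0.7573).
‖u_3‖ = 3.4850, so e_3 = (0.2377, -0.6102, -0.7238, 0.2173).
Qᵀb = (1.3472, -2.1320, -1.5203).
Back-substitute: x_3 = -1.5203/3.4850 = -0.4362.
x_2 = (-2.1320 − 2.7960·(-0.4362))/5.2985 = -0.1722.
x_1 = (1.3472 − 0.9623·(-0.1722) − 0.1925·(-0.4362))/5.1962 = 0.3073.

x = (0.3073, -0.1722, -0.4362)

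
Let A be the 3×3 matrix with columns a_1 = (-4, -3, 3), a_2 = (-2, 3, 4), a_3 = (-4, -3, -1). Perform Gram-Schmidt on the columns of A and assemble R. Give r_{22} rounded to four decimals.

a_1 = (-4, -3, 3); ‖a_1‖ = 5.8310, so q_1 = (-0.6860, -0.5145, 0.5145).
q_1·a_2 = (-0.6860)·(-2) + (-0.5145)·3 + 0.5145·4 = 1.8865.
u_2 = a_2 − 1.8865·q_1 = (-0.7059, 3.9706, 3.0294).
r_{22} = ‖u_2‖ = 5.0439.

r_{22} = 5.0439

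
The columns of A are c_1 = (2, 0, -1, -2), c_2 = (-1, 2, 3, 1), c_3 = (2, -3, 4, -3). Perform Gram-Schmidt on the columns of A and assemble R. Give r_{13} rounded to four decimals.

r_{13} = 2.0000

q_1 = c_1/‖c_1‖ = (2, 0, -1, -2)/3.0000 = (0.6667, 0.0000, -0.3333, -0.6667).
r_{13} = q_1·c_3 = 2.0000.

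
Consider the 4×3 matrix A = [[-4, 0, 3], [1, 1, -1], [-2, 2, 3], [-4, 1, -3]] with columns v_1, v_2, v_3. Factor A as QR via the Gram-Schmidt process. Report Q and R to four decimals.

Q = [[-0.6576, -0.3500, 0.4563], [0.1644, 0.5500, -0.1906], [-0.3288, 0.7499, 0.4631], [-0.6576, 0.1125, -0.7355]], R = [[6.0828, -1.1508, -1.1508], [0.0000, 2.1623, 0.3125], [0.0000, 0.0000, 5.1554]]

v_1 = (-4, 1, -2, -4); ‖v_1‖ = 6.0828, so q_1 = (-0.6576, 0.1644, -0.3288, -0.6576).
q_1·v_2 = (-0.6576)·0 + 0.1644·1 + (-0.3288)·2 + (-0.6576)·1 = -1.1508.
u_2 = v_2 + 1.1508·q_1 = (-0.7568, 1.1892, 1.6216, 0.2432).
‖u_2‖ = 2.1623, so q_2 = (-0.3500, 0.5500, 0.7499, 0.1125).
q_1·v_3 = (-0.6576)·3 + 0.1644·(-1) + (-0.3288)·3 + (-0.6576)·(-3) = -1.1508; q_2·v_3 = (-0.3500)·3 + 0.5500·(-1) + 0.7499·3 + 0.1125·(-3) = 0.3125.
u_3 = v_3 + 1.1508·q_1 − 0.3125·q_2 = (2.3526, -0.9827, 2.3873, -3.7919).
‖u_3‖ = 5.1554, so q_3 = (0.4563, -0.1906, 0.4631, -0.7355).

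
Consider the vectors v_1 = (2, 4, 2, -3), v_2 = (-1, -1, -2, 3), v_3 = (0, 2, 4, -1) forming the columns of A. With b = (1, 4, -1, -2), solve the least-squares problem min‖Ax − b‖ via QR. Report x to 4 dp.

x = (1.3377, 0.6325, -0.5331)

v_1 = (2, 4, 2, -3); ‖v_1‖ = 5.7446, so e_1 = (0.3482, 0.6963, 0.3482, -0.5222).
e_1·v_2 = 0.3482·(-1) + 0.6963·(-1) + 0.3482·(-2) + (-0.5222)·3 = -3.3075.
u_2 = v_2 + 3.3075·e_1 = (0.1515, 1.3030, -0.8485, 1.2727).
‖u_2‖ = 2.0151, so e_2 = (0.0752, 0.6466, -0.4211, 0.6316).
e_1·v_3 = 0.3482·0 + 0.6963·2 + 0.3482·4 + (-0.5222)·(-1) = 3.3075; e_2·v_3 = 0.0752·0 + 0.6466·2 + (-0.4211)·4 + 0.6316·(-1) = -1.0226.
u_3 = v_3 − 3.3075·e_1 + 1.0226·e_2 = (-1.0746, 0.3582, 2.4179, 1.3731).
‖u_3‖ = 3.0025, so e_3 = (-0.3579, 0.1193, 0.8053, 0.4573).
Qᵀb = (3.8297, 1.8196, -1.6007).
Back-substitute: x_3 = -1.6007/3.0025 = -0.5331.
x_2 = (1.8196 + 1.0226·(-0.5331))/2.0151 = 0.6325.
x_1 = (3.8297 + 3.3075·0.6325 − 3.3075·(-0.5331))/5.7446 = 1.3377.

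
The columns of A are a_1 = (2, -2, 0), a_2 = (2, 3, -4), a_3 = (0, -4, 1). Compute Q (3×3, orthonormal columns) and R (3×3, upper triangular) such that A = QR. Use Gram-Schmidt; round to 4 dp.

Q = [[0.7071, 0.4683, -0.5298], [-0.7071, 0.4683, -0.5298], [0.0000, -0.7493, -0.6623]], R = [[2.8284, -0.7071, 2.8284], [0.0000, 5.3385, -2.6224], [0.0000, 0.0000, 1.4570]]

a_1 = (2, -2, 0); ‖a_1‖ = 2.8284, so q_1 = (0.7071, -0.7071, 0.0000).
q_1·a_2 = 0.7071·2 + (-0.7071)·3 + 0.0000·(-4) = -0.7071.
u_2 = a_2 + 0.7071·q_1 = (2.5000, 2.5000, -4.0000).
‖u_2‖ = 5.3385, so q_2 = (0.4683, 0.4683, -0.7493).
q_1·a_3 = 0.7071·0 + (-0.7071)·(-4) + 0.0000·1 = 2.8284; q_2·a_3 = 0.4683·0 + 0.4683·(-4) + (-0.7493)·1 = -2.6224.
u_3 = a_3 − 2.8284·q_1 + 2.6224·q_2 = (-0.7719, -0.7719, -0.9649).
‖u_3‖ = 1.4570, so q_3 = (-0.5298, -0.5298, -0.6623).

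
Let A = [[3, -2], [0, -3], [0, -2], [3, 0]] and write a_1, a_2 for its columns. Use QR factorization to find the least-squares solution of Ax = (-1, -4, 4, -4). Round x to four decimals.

x = (-0.8111, 0.0667)

a_1 = (3, 0, 0, 3); ‖a_1‖ = 4.2426, so e_1 = (0.7071, 0.0000, 0.0000, 0.7071).
e_1·a_2 = 0.7071·(-2) + 0.0000·(-3) + 0.0000·(-2) + 0.7071·0 = -1.4142.
u_2 = a_2 + 1.4142·e_1 = (-1.0000, -3.0000, -2.0000, 1.0000).
‖u_2‖ = 3.8730, so e_2 = (-0.2582, -0.7746, -0.5164, 0.2582).
Qᵀb = (-3.5355, 0.2582).
Back-substitute: x_2 = 0.2582/3.8730 = 0.0667.
x_1 = (-3.5355 + 1.4142·0.0667)/4.2426 = -0.8111.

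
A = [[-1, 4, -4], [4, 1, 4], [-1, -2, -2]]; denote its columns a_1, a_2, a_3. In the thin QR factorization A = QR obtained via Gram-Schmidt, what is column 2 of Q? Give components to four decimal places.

q_2 = (0.9019, 0.1219, -0.4144)

a_1 = (-1, 4, -1); ‖a_1‖ = 4.2426, so q_1 = (-0.2357, 0.9428, -0.2357).
q_1·a_2 = (-0.2357)·4 + 0.9428·1 + (-0.2357)·(-2) = 0.4714.
u_2 = a_2 − 0.4714·q_1 = (4.1111, 0.5556, -1.8889).
‖u_2‖ = 4.5583, so q_2 = (0.9019, 0.1219, -0.4144).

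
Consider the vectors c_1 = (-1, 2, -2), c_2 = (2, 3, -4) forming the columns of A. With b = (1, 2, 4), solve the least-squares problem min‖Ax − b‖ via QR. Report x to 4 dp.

q_1 = c_1/‖c_1‖ = (-1, 2, -2)/3.0000 = (-0.3333, 0.6667, -0.6667).
r_{12} = q_1·c_2 = 4.0000.
u_2 = c_2 − 4.0000·q_1 = (3.3333, 0.3333, -1.3333).
‖u_2‖ = 3.6056, so q_2 = (0.9245, 0.0925, -0.3698).
Qᵀb = (-1.6667, -0.3698).
Back-substitute: x_2 = -0.3698/3.6056 = -0.1026.
x_1 = (-1.6667 − 4.0000·(-0.1026))/3.0000 = -0.4188.

x = (-0.4188, -0.1026)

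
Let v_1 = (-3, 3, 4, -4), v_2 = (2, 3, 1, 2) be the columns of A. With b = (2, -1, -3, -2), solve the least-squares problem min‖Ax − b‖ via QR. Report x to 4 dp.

x = (-0.2670, -0.3482)

e_1 = v_1/‖v_1‖ = (-3, 3, 4, -4)/7.0711 = (-0.4243, 0.4243, 0.5657, -0.5657).
r_{12} = e_1·v_2 = -0.1414.
u_2 = v_2 + 0.1414·e_1 = (1.9400, 3.0600, 1.0800, 1.9200).
‖u_2‖ = 4.2403, so e_2 = (0.4575, 0.7216, 0.2547, 0.4528).
Qᵀb = (-1.8385, -1.4763).
Back-substitute: x_2 = -1.4763/4.2403 = -0.3482.
x_1 = (-1.8385 + 0.1414·(-0.3482))/7.0711 = -0.2670.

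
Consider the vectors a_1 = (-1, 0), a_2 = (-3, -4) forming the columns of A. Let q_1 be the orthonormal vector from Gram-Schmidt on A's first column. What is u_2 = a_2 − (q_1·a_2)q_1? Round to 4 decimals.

u_2 = (0.0000, -4.0000)

q_1 = a_1/‖a_1‖ = (-1, 0)/1.0000 = (-1.0000, 0.0000).
r_{12} = q_1·a_2 = 3.0000.
u_2 = a_2 − 3.0000·q_1 = (0.0000, -4.0000).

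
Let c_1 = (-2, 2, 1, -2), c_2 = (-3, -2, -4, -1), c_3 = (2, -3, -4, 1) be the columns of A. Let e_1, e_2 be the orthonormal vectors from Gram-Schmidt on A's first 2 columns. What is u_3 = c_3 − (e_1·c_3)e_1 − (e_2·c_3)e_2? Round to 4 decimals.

u_3 = (1.0385, 0.4615, -0.7692, -0.9615)

c_1 = (-2, 2, 1, -2); ‖c_1‖ = 3.6056, so e_1 = (-0.5547, 0.5547, 0.2774, -0.5547).
e_1·c_2 = (-0.5547)·(-3) + 0.5547·(-2) + 0.2774·(-4) + (-0.5547)·(-1) = 0.0000.
u_2 = c_2 + 0.0000·e_1 = (-3.0000, -2.0000, -4.0000, -1.0000).
‖u_2‖ = 5.4772, so e_2 = (-0.5477, -0.3651, -0.7303, -0.1826).
e_1·c_3 = (-0.5547)·2 + 0.5547·(-3) + 0.2774·(-4) + (-0.5547)·1 = -4.4376; e_2·c_3 = (-0.5477)·2 + (-0.3651)·(-3) + (-0.7303)·(-4) + (-0.1826)·1 = 2.7386.
u_3 = c_3 + 4.4376·e_1 − 2.7386·e_2 = (1.0385, 0.4615, -0.7692, -0.9615).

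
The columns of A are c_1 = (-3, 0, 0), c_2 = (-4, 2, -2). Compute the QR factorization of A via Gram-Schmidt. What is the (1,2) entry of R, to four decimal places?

r_{12} = 4.0000

c_1 = (-3, 0, 0); ‖c_1‖ = 3.0000, so e_1 = (-1.0000, 0.0000, 0.0000).
r_{12} = e_1·c_2 = 4.0000.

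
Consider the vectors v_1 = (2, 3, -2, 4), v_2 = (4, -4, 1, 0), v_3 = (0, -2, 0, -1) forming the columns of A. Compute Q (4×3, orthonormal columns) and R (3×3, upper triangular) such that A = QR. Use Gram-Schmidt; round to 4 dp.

Q = [[0.3482, 0.7725, -0.2724], [0.5222, -0.6116, -0.4799], [-0.3482, 0.1127, -0.8300], [0.6963, 0.1287, 0.0811]], R = [[5.7446, -1.0445, -1.7408], [0.0000, 5.6488, 1.0944], [0.0000, 0.0000, 0.8787]]

e_1 = v_1/‖v_1‖ = (2, 3, -2, 4)/5.7446 = (0.3482, 0.5222, -0.3482, 0.6963).
r_{12} = e_1·v_2 = -1.0445.
u_2 = v_2 + 1.0445·e_1 = (4.3636, -3.4545, 0.6364, 0.7273).
‖u_2‖ = 5.6488, so e_2 = (0.7725, -0.6116, 0.1127, 0.1287).
r_{13} = e_1·v_3 = -1.7408; r_{23} = e_2·v_3 = 1.0944.
u_3 = v_3 + 1.7408·e_1 − 1.0944·e_2 = (-0.2393, -0.4217, -0.7293, 0.0712).
‖u_3‖ = 0.8787, so e_3 = (-0.2724, -0.4799, -0.8300, 0.0811).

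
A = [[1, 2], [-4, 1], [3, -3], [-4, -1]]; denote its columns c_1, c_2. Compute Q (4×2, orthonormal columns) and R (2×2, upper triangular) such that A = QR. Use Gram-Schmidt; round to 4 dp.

Q = [[0.1543, 0.5825], [-0.6172, 0.0896], [0.4629, -0.6722], [-0.6172, -0.4481]], R = [[6.4807, -1.0801], [0.0000, 3.7193]]

c_1 = (1, -4, 3, -4); ‖c_1‖ = 6.4807, so e_1 = (0.1543, -0.6172, 0.4629, -0.6172).
e_1·c_2 = 0.1543·2 + (-0.6172)·1 + 0.4629·(-3) + (-0.6172)·(-1) = -1.0801.
u_2 = c_2 + 1.0801·e_1 = (2.1667, 0.3333, -2.5000, -1.6667).
‖u_2‖ = 3.7193, so e_2 = (0.5825, 0.0896, -0.6722, -0.4481).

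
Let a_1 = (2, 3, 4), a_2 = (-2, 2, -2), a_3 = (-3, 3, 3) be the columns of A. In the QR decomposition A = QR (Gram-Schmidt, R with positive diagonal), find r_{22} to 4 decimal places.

r_{22} = 3.2800

q_1 = a_1/‖a_1‖ = (2, 3, 4)/5.3852 = (0.3714, 0.5571, 0.7428).
r_{12} = q_1·a_2 = -1.1142.
u_2 = a_2 + 1.1142·q_1 = (-1.5862, 2.6207, -1.1724).
r_{22} = ‖u_2‖ = 3.2800.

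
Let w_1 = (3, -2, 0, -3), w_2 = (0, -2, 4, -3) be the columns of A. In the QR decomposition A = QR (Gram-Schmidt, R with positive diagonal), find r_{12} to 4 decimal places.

r_{12} = 2.7716

w_1 = (3, -2, 0, -3); ‖w_1‖ = 4.6904, so q_1 = (0.6396, -0.4264, 0.0000, -0.6396).
r_{12} = q_1·w_2 = 2.7716.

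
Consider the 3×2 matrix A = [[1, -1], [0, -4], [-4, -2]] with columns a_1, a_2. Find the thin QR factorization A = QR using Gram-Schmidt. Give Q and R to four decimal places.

e_1 = a_1/‖a_1‖ = (1, 0, -4)/4.1231 = (0.2425, 0.0000, -0.9701).
r_{12} = e_1·a_2 = 1.6977.
u_2 = a_2 − 1.6977·e_1 = (-1.4118, -4.0000, -0.3529).
‖u_2‖ = 4.2565, so e_2 = (-0.3317, -0.9397, -0.0829).

Q = [[0.2425, -0.3317], [0.0000, -0.9397], [-0.9701, -0.0829]], R = [[4.1231, 1.6977], [0.0000, 4.2565]]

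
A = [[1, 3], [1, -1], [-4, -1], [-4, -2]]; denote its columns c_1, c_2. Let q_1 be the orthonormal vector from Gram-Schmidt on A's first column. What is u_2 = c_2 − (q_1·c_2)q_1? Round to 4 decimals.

u_2 = (2.5882, -1.4118, 0.6471, -0.3529)

c_1 = (1, 1, -4, -4); ‖c_1‖ = 5.8310, so q_1 = (0.1715, 0.1715, -0.6860, -0.6860).
q_1·c_2 = 0.1715·3 + 0.1715·(-1) + (-0.6860)·(-1) + (-0.6860)·(-2) = 2.4010.
u_2 = c_2 − 2.4010·q_1 = (2.5882, -1.4118, 0.6471, -0.3529).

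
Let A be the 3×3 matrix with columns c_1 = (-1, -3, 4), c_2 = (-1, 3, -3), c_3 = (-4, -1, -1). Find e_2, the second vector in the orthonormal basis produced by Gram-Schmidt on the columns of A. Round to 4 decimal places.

e_2 = (-0.9305, 0.3641, 0.0405)

c_1 = (-1, -3, 4); ‖c_1‖ = 5.0990, so e_1 = (-0.1961, -0.5883, 0.7845).
e_1·c_2 = (-0.1961)·(-1) + (-0.5883)·3 + 0.7845·(-3) = -3.9223.
u_2 = c_2 + 3.9223·e_1 = (-1.7692, 0.6923, 0.0769).
‖u_2‖ = 1.9014, so e_2 = (-0.9305, 0.3641, 0.0405).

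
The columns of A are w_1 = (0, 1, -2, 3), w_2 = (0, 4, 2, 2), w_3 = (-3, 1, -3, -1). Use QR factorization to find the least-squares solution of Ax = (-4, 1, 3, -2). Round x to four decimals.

x = (-1.2769, 0.6846, 0.6923)

w_1 = (0, 1, -2, 3); ‖w_1‖ = 3.7417, so e_1 = (0.0000, 0.2673, -0.5345, 0.8018).
e_1·w_2 = 0.0000·0 + 0.2673·4 + (-0.5345)·2 + 0.8018·2 = 1.6036.
u_2 = w_2 − 1.6036·e_1 = (0.0000, 3.5714, 2.8571, 0.7143).
‖u_2‖ = 4.6291, so e_2 = (0.0000, 0.7715, 0.6172, 0.1543).
e_1·w_3 = 0.0000·(-3) + 0.2673·1 + (-0.5345)·(-3) + 0.8018·(-1) = 1.0690; e_2·w_3 = 0.0000·(-3) + 0.7715·1 + 0.6172·(-3) + 0.1543·(-1) = -1.2344.
u_3 = w_3 − 1.0690·e_1 + 1.2344·e_2 = (-3.0000, 1.6667, -1.6667, -1.6667).
‖u_3‖ = 4.1633, so e_3 = (-0.7206, 0.4003, -0.4003, -0.4003).
Qᵀb = (-2.9399, 2.3146, 2.8823).
Back-substitute: x_3 = 2.8823/4.1633 = 0.6923.
x_2 = (2.3146 + 1.2344·0.6923)/4.6291 = 0.6846.
x_1 = (-2.9399 − 1.6036·0.6846 − 1.0690·0.6923)/3.7417 = -1.2769.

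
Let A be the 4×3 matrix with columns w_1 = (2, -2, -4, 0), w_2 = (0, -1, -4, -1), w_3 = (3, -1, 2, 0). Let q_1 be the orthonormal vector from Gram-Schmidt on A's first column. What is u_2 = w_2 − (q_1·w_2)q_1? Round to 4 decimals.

w_1 = (2, -2, -4, 0); ‖w_1‖ = 4.8990, so q_1 = (0.4082, -0.4082, -0.8165, 0.0000).
q_1·w_2 = 0.4082·0 + (-0.4082)·(-1) + (-0.8165)·(-4) + 0.0000·(-1) = 3.6742.
u_2 = w_2 − 3.6742·q_1 = (-1.5000, 0.5000, -1.0000, -1.0000).

u_2 = (-1.5000, 0.5000, -1.0000, -1.0000)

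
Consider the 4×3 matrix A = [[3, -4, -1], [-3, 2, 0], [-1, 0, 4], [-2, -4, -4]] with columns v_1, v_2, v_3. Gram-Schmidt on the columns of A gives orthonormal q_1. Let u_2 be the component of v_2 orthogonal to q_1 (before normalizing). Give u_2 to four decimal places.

u_2 = (-2.6957, 0.6957, -0.4348, -4.8696)

q_1 = v_1/‖v_1‖ = (3, -3, -1, -2)/4.7958 = (0.6255, -0.6255, -0.2085, -0.4170).
r_{12} = q_1·v_2 = -2.0851.
u_2 = v_2 + 2.0851·q_1 = (-2.6957, 0.6957, -0.4348, -4.8696).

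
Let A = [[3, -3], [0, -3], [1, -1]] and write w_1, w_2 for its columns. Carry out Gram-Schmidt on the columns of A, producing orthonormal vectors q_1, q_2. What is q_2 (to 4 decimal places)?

q_2 = (0.0000, -1.0000, 0.0000)

w_1 = (3, 0, 1); ‖w_1‖ = 3.1623, so q_1 = (0.9487, 0.0000, 0.3162).
q_1·w_2 = 0.9487·(-3) + 0.0000·(-3) + 0.3162·(-1) = -3.1623.
u_2 = w_2 + 3.1623·q_1 = (0.0000, -3.0000, 0.0000).
‖u_2‖ = 3.0000, so q_2 = (0.0000, -1.0000, 0.0000).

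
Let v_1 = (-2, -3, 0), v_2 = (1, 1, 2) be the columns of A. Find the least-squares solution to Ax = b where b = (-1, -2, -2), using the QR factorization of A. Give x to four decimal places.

q_1 = v_1/‖v_1‖ = (-2, -3, 0)/3.6056 = (-0.5547, -0.8321, 0.0000).
r_{12} = q_1·v_2 = -1.3868.
u_2 = v_2 + 1.3868·q_1 = (0.2308, -0.1538, 2.0000).
‖u_2‖ = 2.0191, so q_2 = (0.1143, -0.0762, 0.9905).
Qᵀb = (2.2188, -1.9429).
Back-substitute: x_2 = -1.9429/2.0191 = -0.9623.
x_1 = (2.2188 + 1.3868·(-0.9623))/3.6056 = 0.2453.

x = (0.2453, -0.9623)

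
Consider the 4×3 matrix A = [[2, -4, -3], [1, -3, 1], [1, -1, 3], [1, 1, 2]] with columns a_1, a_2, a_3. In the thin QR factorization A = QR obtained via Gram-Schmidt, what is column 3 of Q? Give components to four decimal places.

q_3 = (-0.5663, 0.5372, 0.6244, -0.0290)

a_1 = (2, 1, 1, 1); ‖a_1‖ = 2.6458, so q_1 = (0.7559, 0.3780, 0.3780, 0.3780).
q_1·a_2 = 0.7559·(-4) + 0.3780·(-3) + 0.3780·(-1) + 0.3780·1 = -4.1576.
u_2 = a_2 + 4.1576·q_1 = (-0.8571, -1.4286, 0.5714, 2.5714).
‖u_2‖ = 3.1168, so q_2 = (-0.2750, -0.4583, 0.1833, 0.8250).
q_1·a_3 = 0.7559·(-3) + 0.3780·1 + 0.3780·3 + 0.3780·2 = 0.0000; q_2·a_3 = (-0.2750)·(-3) + (-0.4583)·1 + 0.1833·3 + 0.8250·2 = 2.5668.
u_3 = a_3 − 0.0000·q_1 − 2.5668·q_2 = (-2.2941, 2.1765, 2.5294, -0.1176).
‖u_3‖ = 4.0511, so q_3 = (-0.5663, 0.5372, 0.6244, -0.0290).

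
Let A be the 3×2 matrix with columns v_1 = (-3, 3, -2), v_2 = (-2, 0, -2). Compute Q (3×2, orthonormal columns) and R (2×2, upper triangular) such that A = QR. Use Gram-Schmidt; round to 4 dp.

q_1 = v_1/‖v_1‖ = (-3, 3, -2)/4.6904 = (-0.6396, 0.6396, -0.4264).
r_{12} = q_1·v_2 = 2.1320.
u_2 = v_2 − 2.1320·q_1 = (-0.6364, -1.3636, -1.0909).
‖u_2‖ = 1.8586, so q_2 = (-0.3424, -0.7337, -0.5869).

Q = [[-0.6396, -0.3424], [0.6396, -0.7337], [-0.4264, -0.5869]], R = [[4.6904, 2.1320], [0.0000, 1.8586]]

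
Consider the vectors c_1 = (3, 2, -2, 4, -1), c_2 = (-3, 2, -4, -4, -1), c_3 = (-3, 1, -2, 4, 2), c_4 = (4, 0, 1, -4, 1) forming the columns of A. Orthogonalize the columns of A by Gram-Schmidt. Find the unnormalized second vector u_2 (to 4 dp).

u_2 = (-1.9412, 2.7059, -4.7059, -2.5882, -1.3529)

q_1 = c_1/‖c_1‖ = (3, 2, -2, 4, -1)/5.8310 = (0.5145, 0.3430, -0.3430, 0.6860, -0.1715).
r_{12} = q_1·c_2 = -2.0580.
u_2 = c_2 + 2.0580·q_1 = (-1.9412, 2.7059, -4.7059, -2.5882, -1.3529).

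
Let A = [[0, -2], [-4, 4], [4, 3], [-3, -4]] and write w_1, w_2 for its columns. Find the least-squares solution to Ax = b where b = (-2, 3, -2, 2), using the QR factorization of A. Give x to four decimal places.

x = (-0.6659, 0.1628)

w_1 = (0, -4, 4, -3); ‖w_1‖ = 6.4031, so q_1 = (0.0000, -0.6247, 0.6247, -0.4685).
q_1·w_2 = 0.0000·(-2) + (-0.6247)·4 + 0.6247·3 + (-0.4685)·(-4) = 1.2494.
u_2 = w_2 − 1.2494·q_1 = (-2.0000, 4.7805, 2.2195, -3.4146).
‖u_2‖ = 6.5908, so q_2 = (-0.3035, 0.7253, 0.3368, -0.5181).
Qᵀb = (-4.0605, 1.0732).
Back-substitute: x_2 = 1.0732/6.5908 = 0.1628.
x_1 = (-4.0605 − 1.2494·0.1628)/6.4031 = -0.6659.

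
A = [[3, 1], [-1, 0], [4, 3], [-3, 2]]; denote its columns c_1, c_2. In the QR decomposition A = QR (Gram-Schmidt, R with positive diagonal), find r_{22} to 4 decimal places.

c_1 = (3, -1, 4, -3); ‖c_1‖ = 5.9161, so e_1 = (0.5071, -0.1690, 0.6761, -0.5071).
e_1·c_2 = 0.5071·1 + (-0.1690)·0 + 0.6761·3 + (-0.5071)·2 = 1.5213.
u_2 = c_2 − 1.5213·e_1 = (0.2286, 0.2571, 1.9714, 2.7714).
r_{22} = ‖u_2‖ = 3.4184.

r_{22} = 3.4184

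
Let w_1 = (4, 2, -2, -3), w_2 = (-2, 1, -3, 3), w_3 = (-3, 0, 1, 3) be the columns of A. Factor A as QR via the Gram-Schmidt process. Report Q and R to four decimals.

Q = [[0.6963, -0.2006, 0.0352], [0.3482, 0.3410, 0.8219], [-0.3482, -0.7822, 0.5072], [-0.5222, 0.4813, 0.2568]], R = [[5.7446, -1.5667, -4.0038], [0.0000, 4.5327, 1.2635], [0.0000, 0.0000, 1.1718]]

w_1 = (4, 2, -2, -3); ‖w_1‖ = 5.7446, so q_1 = (0.6963, 0.3482, -0.3482, -0.5222).
q_1·w_2 = 0.6963·(-2) + 0.3482·1 + (-0.3482)·(-3) + (-0.5222)·3 = -1.5667.
u_2 = w_2 + 1.5667·q_1 = (-0.9091, 1.5455, -3.5455, 2.1818).
‖u_2‖ = 4.5327, so q_2 = (-0.2006, 0.3410, -0.7822, 0.4813).
q_1·w_3 = 0.6963·(-3) + 0.3482·0 + (-0.3482)·1 + (-0.5222)·3 = -4.0038; q_2·w_3 = (-0.2006)·(-3) + 0.3410·0 + (-0.7822)·1 + 0.4813·3 = 1.2635.
u_3 = w_3 + 4.0038·q_1 − 1.2635·q_2 = (0.0413, 0.9631, 0.5944, 0.3009).
‖u_3‖ = 1.1718, so q_3 = (0.0352, 0.8219, 0.5072, 0.2568).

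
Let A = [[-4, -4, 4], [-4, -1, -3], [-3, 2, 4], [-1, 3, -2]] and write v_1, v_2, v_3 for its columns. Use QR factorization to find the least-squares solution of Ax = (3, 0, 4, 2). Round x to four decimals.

x = (-0.5829, 0.4498, 0.4619)

e_1 = v_1/‖v_1‖ = (-4, -4, -3, -1)/6.4807 = (-0.6172, -0.6172, -0.4629, -0.1543).
r_{12} = e_1·v_2 = 1.6973.
u_2 = v_2 − 1.6973·e_1 = (-2.9524, 0.0476, 2.7857, 3.2619).
‖u_2‖ = 5.2076, so e_2 = (-0.5669, 0.0091, 0.5349, 0.6264).
r_{13} = e_1·v_3 = -2.1602; r_{23} = e_2·v_3 = -1.4082.
u_3 = v_3 + 2.1602·e_1 + 1.4082·e_2 = (1.8683, -4.3205, 3.7533, -1.4513).
‖u_3‖ = 6.1928, so e_3 = (0.3017, -0.6977, 0.6061, -0.2343).
Qᵀb = (-4.0119, 1.6917, 2.8607).
Back-substitute: x_3 = 2.8607/6.1928 = 0.4619.
x_2 = (1.6917 + 1.4082·0.4619)/5.2076 = 0.4498.
x_1 = (-4.0119 − 1.6973·0.4498 + 2.1602·0.4619)/6.4807 = -0.5829.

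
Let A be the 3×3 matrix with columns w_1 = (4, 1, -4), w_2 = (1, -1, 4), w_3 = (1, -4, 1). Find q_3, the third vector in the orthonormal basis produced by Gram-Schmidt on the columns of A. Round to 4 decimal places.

w_1 = (4, 1, -4); ‖w_1‖ = 5.7446, so q_1 = (0.6963, 0.1741, -0.6963).
q_1·w_2 = 0.6963·1 + 0.1741·(-1) + (-0.6963)·4 = -2.2630.
u_2 = w_2 + 2.2630·q_1 = (2.5758, -0.6061, 2.4242).
‖u_2‖ = 3.5887, so q_2 = (0.7177, -0.1689, 0.6755).
q_1·w_3 = 0.6963·1 + 0.1741·(-4) + (-0.6963)·1 = -0.6963; q_2·w_3 = 0.7177·1 + (-0.1689)·(-4) + 0.6755·1 = 2.0688.
u_3 = w_3 + 0.6963·q_1 − 2.0688·q_2 = (0.0000, -3.5294, -0.8824).
‖u_3‖ = 3.6380, so q_3 = (0.0000, -0.9701, -0.2425).

q_3 = (0.0000, -0.9701, -0.2425)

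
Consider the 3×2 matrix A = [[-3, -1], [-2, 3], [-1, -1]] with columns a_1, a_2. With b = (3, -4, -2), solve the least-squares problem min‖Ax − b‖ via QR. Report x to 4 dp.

x = (-0.1000, -1.2000)

q_1 = a_1/‖a_1‖ = (-3, -2, -1)/3.7417 = (-0.8018, -0.5345, -0.2673).
r_{12} = q_1·a_2 = -0.5345.
u_2 = a_2 + 0.5345·q_1 = (-1.4286, 2.7143, -1.1429).
‖u_2‖ = 3.2733, so q_2 = (-0.4364, 0.8292, -0.3491).
Qᵀb = (0.2673, -3.9279).
Back-substitute: x_2 = -3.9279/3.2733 = -1.2000.
x_1 = (0.2673 + 0.5345·(-1.2000))/3.7417 = -0.1000.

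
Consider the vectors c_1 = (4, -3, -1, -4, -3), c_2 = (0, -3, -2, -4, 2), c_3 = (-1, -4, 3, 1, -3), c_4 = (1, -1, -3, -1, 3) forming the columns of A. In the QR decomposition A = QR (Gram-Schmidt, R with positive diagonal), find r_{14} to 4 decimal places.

c_1 = (4, -3, -1, -4, -3); ‖c_1‖ = 7.1414, so e_1 = (0.5601, -0.4201, -0.1400, -0.5601, -0.4201).
r_{14} = e_1·c_4 = 0.7001.

r_{14} = 0.7001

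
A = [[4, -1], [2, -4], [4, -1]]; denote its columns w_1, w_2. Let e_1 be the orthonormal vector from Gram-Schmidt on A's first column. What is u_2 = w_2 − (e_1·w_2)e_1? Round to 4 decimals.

u_2 = (0.7778, -3.1111, 0.7778)

w_1 = (4, 2, 4); ‖w_1‖ = 6.0000, so e_1 = (0.6667, 0.3333, 0.6667).
e_1·w_2 = 0.6667·(-1) + 0.3333·(-4) + 0.6667·(-1) = -2.6667.
u_2 = w_2 + 2.6667·e_1 = (0.7778, -3.1111, 0.7778).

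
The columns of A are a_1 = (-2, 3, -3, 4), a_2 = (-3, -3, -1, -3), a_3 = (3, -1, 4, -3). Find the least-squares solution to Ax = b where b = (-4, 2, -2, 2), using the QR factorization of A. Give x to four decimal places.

x = (2.4032, 1.1549, 1.4989)

a_1 = (-2, 3, -3, 4); ‖a_1‖ = 6.1644, so q_1 = (-0.3244, 0.4867, -0.4867, 0.6489).
q_1·a_2 = (-0.3244)·(-3) + 0.4867·(-3) + (-0.4867)·(-1) + 0.6489·(-3) = -1.9467.
u_2 = a_2 + 1.9467·q_1 = (-3.6316, -2.0526, -1.9474, -1.7368).
‖u_2‖ = 4.9204, so q_2 = (-0.7381, -0.4172, -0.3958, -0.3530).
q_1·a_3 = (-0.3244)·3 + 0.4867·(-1) + (-0.4867)·4 + 0.6489·(-3) = -5.3533; q_2·a_3 = (-0.7381)·3 + (-0.4172)·(-1) + (-0.3958)·4 + (-0.3530)·(-3) = -2.3212.
u_3 = a_3 + 5.3533·q_1 + 2.3212·q_2 = (-0.4500, 0.6370, 0.4761, -0.3457).
‖u_3‖ = 0.9769, so q_3 = (-0.4606, 0.6520, 0.4873, -0.3538).
Qᵀb = (4.5422, 2.2035, 1.4642).
Back-substitute: x_3 = 1.4642/0.9769 = 1.4989.
x_2 = (2.2035 + 2.3212·1.4989)/4.9204 = 1.1549.
x_1 = (4.5422 + 1.9467·1.1549 + 5.3533·1.4989)/6.1644 = 2.4032.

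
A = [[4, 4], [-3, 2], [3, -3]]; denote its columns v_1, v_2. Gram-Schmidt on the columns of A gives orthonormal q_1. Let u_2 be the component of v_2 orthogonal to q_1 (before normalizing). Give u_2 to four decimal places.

q_1 = v_1/‖v_1‖ = (4, -3, 3)/5.8310 = (0.6860, -0.5145, 0.5145).
r_{12} = q_1·v_2 = 0.1715.
u_2 = v_2 − 0.1715·q_1 = (3.8824, 2.0882, -3.0882).

u_2 = (3.8824, 2.0882, -3.0882)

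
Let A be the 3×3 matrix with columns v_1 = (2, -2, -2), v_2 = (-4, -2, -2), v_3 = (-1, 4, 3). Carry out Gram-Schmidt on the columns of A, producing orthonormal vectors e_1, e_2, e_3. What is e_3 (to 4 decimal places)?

v_1 = (2, -2, -2); ‖v_1‖ = 3.4641, so e_1 = (0.5774, -0.5774, -0.5774).
e_1·v_2 = 0.5774·(-4) + (-0.5774)·(-2) + (-0.5774)·(-2) = 0.0000.
u_2 = v_2 + 0.0000·e_1 = (-4.0000, -2.0000, -2.0000).
‖u_2‖ = 4.8990, so e_2 = (-0.8165, -0.4082, -0.4082).
e_1·v_3 = 0.5774·(-1) + (-0.5774)·4 + (-0.5774)·3 = -4.6188; e_2·v_3 = (-0.8165)·(-1) + (-0.4082)·4 + (-0.4082)·3 = -2.0412.
u_3 = v_3 + 4.6188·e_1 + 2.0412·e_2 = (0.0000, 0.5000, -0.5000).
‖u_3‖ = 0.7071, so e_3 = (0.0000, 0.7071, -0.7071).

e_3 = (0.0000, 0.7071, -0.7071)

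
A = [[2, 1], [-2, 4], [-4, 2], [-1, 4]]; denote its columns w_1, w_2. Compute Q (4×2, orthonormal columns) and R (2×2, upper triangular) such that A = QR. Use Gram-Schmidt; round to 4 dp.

Q = [[0.4000, 0.4976], [-0.4000, 0.5221], [-0.8000, -0.1795], [-0.2000, 0.6690]], R = [[5.0000, -3.6000], [0.0000, 4.9031]]

e_1 = w_1/‖w_1‖ = (2, -2, -4, -1)/5.0000 = (0.4000, -0.4000, -0.8000, -0.2000).
r_{12} = e_1·w_2 = -3.6000.
u_2 = w_2 + 3.6000·e_1 = (2.4400, 2.5600, -0.8800, 3.2800).
‖u_2‖ = 4.9031, so e_2 = (0.4976, 0.5221, -0.1795, 0.6690).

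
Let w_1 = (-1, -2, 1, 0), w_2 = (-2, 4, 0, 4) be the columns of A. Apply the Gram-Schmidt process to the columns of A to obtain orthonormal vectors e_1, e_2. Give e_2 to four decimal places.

w_1 = (-1, -2, 1, 0); ‖w_1‖ = 2.4495, so e_1 = (-0.4082, -0.8165, 0.4082, 0.0000).
e_1·w_2 = (-0.4082)·(-2) + (-0.8165)·4 + 0.4082·0 + 0.0000·4 = -2.4495.
u_2 = w_2 + 2.4495·e_1 = (-3.0000, 2.0000, 1.0000, 4.0000).
‖u_2‖ = 5.4772, so e_2 = (-0.5477, 0.3651, 0.1826, 0.7303).

e_2 = (-0.5477, 0.3651, 0.1826, 0.7303)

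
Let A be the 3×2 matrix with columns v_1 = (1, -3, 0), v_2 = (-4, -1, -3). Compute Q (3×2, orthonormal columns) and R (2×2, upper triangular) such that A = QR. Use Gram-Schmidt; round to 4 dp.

Q = [[0.3162, -0.7663], [-0.9487, -0.2554], [0.0000, -0.5895]], R = [[3.1623, -0.3162], [0.0000, 5.0892]]

q_1 = v_1/‖v_1‖ = (1, -3, 0)/3.1623 = (0.3162, -0.9487, 0.0000).
r_{12} = q_1·v_2 = -0.3162.
u_2 = v_2 + 0.3162·q_1 = (-3.9000, -1.3000, -3.0000).
‖u_2‖ = 5.0892, so q_2 = (-0.7663, -0.2554, -0.5895).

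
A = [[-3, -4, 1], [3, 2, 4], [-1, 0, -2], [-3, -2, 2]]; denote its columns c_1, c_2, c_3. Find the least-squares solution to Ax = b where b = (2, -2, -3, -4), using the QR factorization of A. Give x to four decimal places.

x = (2.8667, -3.0333, -0.8933)

c_1 = (-3, 3, -1, -3); ‖c_1‖ = 5.2915, so e_1 = (-0.5669, 0.5669, -0.1890, -0.5669).
e_1·c_2 = (-0.5669)·(-4) + 0.5669·2 + (-0.1890)·0 + (-0.5669)·(-2) = 4.5356.
u_2 = c_2 − 4.5356·e_1 = (-1.4286, -0.5714, 0.8571, 0.5714).
‖u_2‖ = 1.8516, so e_2 = (-0.7715, -0.3086, 0.4629, 0.3086).
e_1·c_3 = (-0.5669)·1 + 0.5669·4 + (-0.1890)·(-2) + (-0.5669)·2 = 0.9449; e_2·c_3 = (-0.7715)·1 + (-0.3086)·4 + 0.4629·(-2) + 0.3086·2 = -2.3146.
u_3 = c_3 − 0.9449·e_1 + 2.3146·e_2 = (-0.2500, 2.7500, -0.7500, 3.2500).
‖u_3‖ = 4.3301, so e_3 = (-0.0577, 0.6351, -0.1732, 0.7506).
Qᵀb = (0.5669, -3.5490, -3.8682).
Back-substitute: x_3 = -3.8682/4.3301 = -0.8933.
x_2 = (-3.5490 + 2.3146·(-0.8933))/1.8516 = -3.0333.
x_1 = (0.5669 − 4.5356·(-3.0333) − 0.9449·(-0.8933))/5.2915 = 2.8667.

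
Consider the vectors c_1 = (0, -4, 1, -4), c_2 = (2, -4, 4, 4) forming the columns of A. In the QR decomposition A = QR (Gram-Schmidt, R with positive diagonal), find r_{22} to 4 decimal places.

c_1 = (0, -4, 1, -4); ‖c_1‖ = 5.7446, so q_1 = (0.0000, -0.6963, 0.1741, -0.6963).
q_1·c_2 = 0.0000·2 + (-0.6963)·(-4) + 0.1741·4 + (-0.6963)·4 = 0.6963.
u_2 = c_2 − 0.6963·q_1 = (2.0000, -3.5152, 3.8788, 4.4848).
r_{22} = ‖u_2‖ = 7.1774.

r_{22} = 7.1774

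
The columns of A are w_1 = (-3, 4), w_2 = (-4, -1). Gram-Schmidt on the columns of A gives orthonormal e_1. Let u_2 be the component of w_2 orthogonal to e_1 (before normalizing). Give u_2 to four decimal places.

u_2 = (-3.0400, -2.2800)

e_1 = w_1/‖w_1‖ = (-3, 4)/5.0000 = (-0.6000, 0.8000).
r_{12} = e_1·w_2 = 1.6000.
u_2 = w_2 − 1.6000·e_1 = (-3.0400, -2.2800).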